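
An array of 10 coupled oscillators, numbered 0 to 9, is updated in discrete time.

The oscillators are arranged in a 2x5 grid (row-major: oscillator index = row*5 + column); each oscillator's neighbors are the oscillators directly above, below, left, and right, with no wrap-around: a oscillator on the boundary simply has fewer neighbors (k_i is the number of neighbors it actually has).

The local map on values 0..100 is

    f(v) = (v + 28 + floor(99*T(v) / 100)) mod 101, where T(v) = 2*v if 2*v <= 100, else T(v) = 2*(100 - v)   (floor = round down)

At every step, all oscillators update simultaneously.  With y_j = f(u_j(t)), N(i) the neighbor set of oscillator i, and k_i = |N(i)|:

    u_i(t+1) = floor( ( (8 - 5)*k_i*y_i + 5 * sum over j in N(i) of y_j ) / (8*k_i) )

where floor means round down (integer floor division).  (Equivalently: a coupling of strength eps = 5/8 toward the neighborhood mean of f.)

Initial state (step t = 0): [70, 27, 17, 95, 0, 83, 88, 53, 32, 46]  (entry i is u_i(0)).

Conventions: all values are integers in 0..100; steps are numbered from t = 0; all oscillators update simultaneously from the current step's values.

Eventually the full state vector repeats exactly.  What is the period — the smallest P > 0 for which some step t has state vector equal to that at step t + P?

Answer: 2
Key observation: The state at step 8, [60, 60, 59, 59, 59, 60, 60, 59, 59, 59], reappears at step 10 — and no state repeats earlier — so the cycle the system enters has period 2.

Derivation:
t=0: [70, 27, 17, 95, 0, 83, 88, 53, 32, 46]
t=1: [36, 38, 52, 38, 40, 45, 39, 56, 43, 39]
t=2: [44, 46, 59, 51, 43, 46, 51, 62, 52, 47]
t=3: [61, 65, 67, 68, 65, 65, 68, 69, 70, 65]
t=4: [62, 60, 58, 58, 60, 61, 59, 57, 57, 59]
t=5: [64, 66, 67, 67, 66, 65, 66, 68, 68, 67]
t=6: [61, 60, 59, 59, 59, 61, 59, 58, 58, 59]
t=7: [65, 66, 67, 67, 67, 65, 66, 67, 67, 67]
t=8: [60, 60, 59, 59, 59, 60, 60, 59, 59, 59]
t=9: [66, 66, 66, 67, 67, 66, 66, 66, 67, 67]
t=10: [60, 60, 59, 59, 59, 60, 60, 59, 59, 59]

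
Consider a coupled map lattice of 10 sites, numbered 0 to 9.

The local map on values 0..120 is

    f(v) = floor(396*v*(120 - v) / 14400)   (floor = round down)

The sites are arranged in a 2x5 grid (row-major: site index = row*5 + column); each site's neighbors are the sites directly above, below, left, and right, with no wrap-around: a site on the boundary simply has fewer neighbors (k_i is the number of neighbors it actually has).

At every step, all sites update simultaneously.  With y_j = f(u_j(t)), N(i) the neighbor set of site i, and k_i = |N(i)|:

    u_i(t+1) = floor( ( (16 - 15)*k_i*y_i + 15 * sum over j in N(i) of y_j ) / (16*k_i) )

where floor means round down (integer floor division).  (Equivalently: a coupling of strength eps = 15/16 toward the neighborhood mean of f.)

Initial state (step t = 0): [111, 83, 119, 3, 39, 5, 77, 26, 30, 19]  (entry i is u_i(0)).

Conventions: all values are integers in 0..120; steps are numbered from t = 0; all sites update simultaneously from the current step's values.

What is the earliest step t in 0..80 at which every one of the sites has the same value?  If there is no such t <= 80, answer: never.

Simulating step by step:
t=0: [111, 83, 119, 3, 39, 5, 77, 26, 30, 19]  (not all equal)
t=1: [48, 43, 50, 51, 33, 56, 57, 56, 44, 78]  (not all equal)
t=2: [94, 96, 95, 88, 92, 96, 95, 95, 94, 84]  (not all equal)
t=3: [63, 65, 68, 67, 79, 65, 63, 65, 74, 69]  (not all equal)
t=4: [98, 97, 97, 93, 96, 98, 98, 96, 96, 91]  (not all equal)
t=5: [59, 59, 64, 62, 70, 59, 60, 61, 67, 63]  (not all equal)
t=6: [98, 98, 98, 97, 97, 98, 98, 98, 97, 96]  (not all equal)
t=7: [59, 59, 59, 60, 61, 59, 59, 59, 61, 61]  (not all equal)
t=8: [98, 98, 98, 98, 98, 98, 98, 98, 98, 98]  (all equal)

Answer: 8
Key observation: Synchronization is absorbing here: once all sites are equal they stay equal, and step 8 is the first all-equal step.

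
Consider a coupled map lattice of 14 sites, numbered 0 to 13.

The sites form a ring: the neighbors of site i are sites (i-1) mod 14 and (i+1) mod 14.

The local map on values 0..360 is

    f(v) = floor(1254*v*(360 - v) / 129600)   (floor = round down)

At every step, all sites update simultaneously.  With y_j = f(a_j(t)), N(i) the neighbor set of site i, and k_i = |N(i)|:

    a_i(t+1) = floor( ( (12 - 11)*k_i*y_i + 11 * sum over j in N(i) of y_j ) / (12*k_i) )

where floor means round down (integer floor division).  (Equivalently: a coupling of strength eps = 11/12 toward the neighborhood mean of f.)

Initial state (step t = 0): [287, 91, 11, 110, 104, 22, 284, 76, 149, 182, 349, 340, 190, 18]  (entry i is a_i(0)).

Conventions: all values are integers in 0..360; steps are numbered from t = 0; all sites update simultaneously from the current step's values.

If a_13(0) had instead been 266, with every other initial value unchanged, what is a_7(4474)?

Simulating step by step:
t=0: [287, 91, 11, 110, 104, 22, 284, 76, 149, 182, 349, 340, 190, 266]
t=1: [235, 129, 233, 156, 175, 219, 145, 252, 264, 182, 176, 165, 166, 255]
t=2: [274, 285, 296, 300, 303, 306, 282, 272, 284, 281, 312, 311, 287, 294]
t=3: [199, 205, 189, 174, 166, 186, 196, 211, 221, 179, 177, 170, 169, 212]
t=4: [305, 310, 310, 311, 312, 311, 308, 304, 307, 305, 312, 312, 307, 310]
t=5: [150, 154, 148, 146, 146, 148, 155, 156, 162, 151, 152, 149, 147, 158]
t=6: [306, 303, 303, 302, 302, 304, 305, 308, 306, 307, 304, 303, 305, 303]
t=7: [166, 163, 167, 168, 166, 165, 159, 159, 155, 161, 162, 163, 166, 161]
t=8: [310, 310, 311, 311, 311, 310, 309, 308, 309, 308, 310, 310, 310, 310]
t=9: [149, 148, 147, 147, 147, 149, 151, 152, 153, 150, 151, 149, 149, 149]
t=10: [303, 303, 302, 302, 302, 303, 304, 305, 304, 305, 304, 304, 304, 304]
t=11: [165, 167, 168, 169, 168, 166, 164, 163, 162, 163, 163, 164, 164, 165]
t=12: [311, 311, 311, 312, 311, 311, 310, 310, 310, 310, 310, 310, 311, 311]
t=13: [147, 147, 145, 146, 145, 147, 148, 149, 149, 149, 149, 148, 147, 147]
t=14: [302, 301, 301, 301, 301, 302, 303, 303, 304, 304, 303, 303, 302, 302]
t=15: [169, 170, 171, 171, 170, 169, 167, 165, 165, 165, 165, 167, 168, 169]
t=16: [312, 312, 312, 312, 312, 311, 311, 311, 311, 311, 311, 311, 311, 312]
t=17: [144, 144, 144, 144, 145, 145, 147, 147, 147, 147, 147, 147, 145, 145]
t=18: [300, 300, 300, 300, 300, 301, 301, 302, 302, 302, 302, 301, 301, 300]
t=19: [174, 174, 174, 174, 172, 172, 170, 169, 169, 169, 169, 170, 172, 172]
t=20: [312, 313, 313, 312, 312, 312, 312, 312, 312, 312, 312, 312, 312, 312]
t=21: [143, 142, 142, 143, 144, 144, 144, 144, 144, 144, 144, 144, 144, 144]
t=22: [299, 299, 299, 299, 300, 300, 300, 300, 300, 300, 300, 300, 300, 300]
t=23: [175, 176, 176, 175, 174, 174, 174, 174, 174, 174, 174, 174, 174, 174]
t=24: [313, 313, 313, 313, 313, 313, 313, 313, 313, 313, 313, 313, 313, 313]
t=25: [142, 142, 142, 142, 142, 142, 142, 142, 142, 142, 142, 142, 142, 142]
t=26: [299, 299, 299, 299, 299, 299, 299, 299, 299, 299, 299, 299, 299, 299]
t=27: [176, 176, 176, 176, 176, 176, 176, 176, 176, 176, 176, 176, 176, 176]
t=28: [313, 313, 313, 313, 313, 313, 313, 313, 313, 313, 313, 313, 313, 313]

Answer: a_7(4474) = 299
Key observation: The state at step 24, [313, 313, 313, 313, 313, 313, 313, 313, 313, 313, 313, 313, 313, 313], reappears at step 28: the system is in a cycle of period 4 from step 24 on.  Therefore the state at step 4474 equals the state at step 24 + ((4474 - 24) mod 4) = 26, which is [299, 299, 299, 299, 299, 299, 299, 299, 299, 299, 299, 299, 299, 299].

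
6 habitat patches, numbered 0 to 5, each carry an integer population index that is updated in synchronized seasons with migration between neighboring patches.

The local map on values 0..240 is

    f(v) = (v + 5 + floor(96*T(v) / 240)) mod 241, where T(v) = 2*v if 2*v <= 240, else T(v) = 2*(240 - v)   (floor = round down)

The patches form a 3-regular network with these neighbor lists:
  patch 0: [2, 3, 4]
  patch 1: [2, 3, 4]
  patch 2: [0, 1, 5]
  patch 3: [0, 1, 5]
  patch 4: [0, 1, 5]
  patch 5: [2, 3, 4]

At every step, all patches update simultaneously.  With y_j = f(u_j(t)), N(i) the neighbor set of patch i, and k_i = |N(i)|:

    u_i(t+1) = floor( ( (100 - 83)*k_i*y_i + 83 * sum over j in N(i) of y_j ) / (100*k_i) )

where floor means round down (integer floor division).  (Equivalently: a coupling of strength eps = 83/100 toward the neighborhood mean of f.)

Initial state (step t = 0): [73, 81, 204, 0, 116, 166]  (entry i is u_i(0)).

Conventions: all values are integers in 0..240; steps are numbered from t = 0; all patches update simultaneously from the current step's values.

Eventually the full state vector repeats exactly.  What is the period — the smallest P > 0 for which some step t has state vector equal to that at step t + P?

Answer: 15
Key observation: The state at step 3, [1, 1, 1, 1, 1, 1], reappears at step 18 — and no state repeats earlier — so the cycle the system enters has period 15.

Derivation:
t=0: [73, 81, 204, 0, 116, 166]
t=1: [149, 151, 183, 143, 178, 164]
t=2: [229, 229, 228, 226, 228, 229]
t=3: [1, 1, 1, 1, 1, 1]
t=4: [6, 6, 6, 6, 6, 6]
t=5: [15, 15, 15, 15, 15, 15]
t=6: [32, 32, 32, 32, 32, 32]
t=7: [62, 62, 62, 62, 62, 62]
t=8: [116, 116, 116, 116, 116, 116]
t=9: [213, 213, 213, 213, 213, 213]
t=10: [239, 239, 239, 239, 239, 239]
t=11: [3, 3, 3, 3, 3, 3]
t=12: [10, 10, 10, 10, 10, 10]
t=13: [23, 23, 23, 23, 23, 23]
t=14: [46, 46, 46, 46, 46, 46]
t=15: [87, 87, 87, 87, 87, 87]
t=16: [161, 161, 161, 161, 161, 161]
t=17: [229, 229, 229, 229, 229, 229]
t=18: [1, 1, 1, 1, 1, 1]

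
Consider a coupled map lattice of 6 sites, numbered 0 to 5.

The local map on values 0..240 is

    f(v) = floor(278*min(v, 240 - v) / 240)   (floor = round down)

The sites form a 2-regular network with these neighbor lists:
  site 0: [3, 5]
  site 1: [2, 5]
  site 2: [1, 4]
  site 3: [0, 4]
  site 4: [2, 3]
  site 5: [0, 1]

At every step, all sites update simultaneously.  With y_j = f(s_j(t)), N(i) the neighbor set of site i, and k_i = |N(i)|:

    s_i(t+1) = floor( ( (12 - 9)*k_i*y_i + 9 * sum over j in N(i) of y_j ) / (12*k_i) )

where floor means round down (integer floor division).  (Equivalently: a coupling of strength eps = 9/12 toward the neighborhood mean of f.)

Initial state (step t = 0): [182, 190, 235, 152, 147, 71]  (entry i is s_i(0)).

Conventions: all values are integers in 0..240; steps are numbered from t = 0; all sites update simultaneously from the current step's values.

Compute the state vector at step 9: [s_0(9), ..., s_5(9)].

Answer: [120, 120, 120, 120, 120, 120]

Derivation:
t=0: [182, 190, 235, 152, 147, 71]
t=1: [85, 46, 62, 90, 66, 67]
t=2: [92, 68, 66, 91, 84, 75]
t=3: [98, 80, 84, 102, 92, 90]
t=4: [111, 98, 98, 111, 107, 102]
t=5: [124, 114, 116, 126, 121, 119]
t=6: [134, 134, 134, 134, 134, 134]
t=7: [122, 122, 122, 122, 122, 122]
t=8: [136, 136, 136, 136, 136, 136]
t=9: [120, 120, 120, 120, 120, 120]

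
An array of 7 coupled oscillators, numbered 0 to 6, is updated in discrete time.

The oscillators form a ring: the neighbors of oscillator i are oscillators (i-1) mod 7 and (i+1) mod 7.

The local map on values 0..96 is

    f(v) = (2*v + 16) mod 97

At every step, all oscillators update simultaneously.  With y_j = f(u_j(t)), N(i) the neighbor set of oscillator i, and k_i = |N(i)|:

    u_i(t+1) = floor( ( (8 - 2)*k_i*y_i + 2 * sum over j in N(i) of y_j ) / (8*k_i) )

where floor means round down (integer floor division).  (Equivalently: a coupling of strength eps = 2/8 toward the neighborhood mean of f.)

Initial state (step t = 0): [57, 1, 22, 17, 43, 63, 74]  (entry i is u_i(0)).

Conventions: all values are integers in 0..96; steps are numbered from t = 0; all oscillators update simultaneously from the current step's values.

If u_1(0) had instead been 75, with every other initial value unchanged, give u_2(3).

Simulating step by step:
t=0: [57, 75, 22, 17, 43, 63, 74]
t=1: [41, 63, 59, 45, 15, 42, 60]
t=2: [11, 38, 34, 17, 36, 12, 29]
t=3: [49, 84, 80, 59, 77, 50, 65]

Answer: u_2(3) = 80
Key observation: This trace re-runs the system from the modified initial state.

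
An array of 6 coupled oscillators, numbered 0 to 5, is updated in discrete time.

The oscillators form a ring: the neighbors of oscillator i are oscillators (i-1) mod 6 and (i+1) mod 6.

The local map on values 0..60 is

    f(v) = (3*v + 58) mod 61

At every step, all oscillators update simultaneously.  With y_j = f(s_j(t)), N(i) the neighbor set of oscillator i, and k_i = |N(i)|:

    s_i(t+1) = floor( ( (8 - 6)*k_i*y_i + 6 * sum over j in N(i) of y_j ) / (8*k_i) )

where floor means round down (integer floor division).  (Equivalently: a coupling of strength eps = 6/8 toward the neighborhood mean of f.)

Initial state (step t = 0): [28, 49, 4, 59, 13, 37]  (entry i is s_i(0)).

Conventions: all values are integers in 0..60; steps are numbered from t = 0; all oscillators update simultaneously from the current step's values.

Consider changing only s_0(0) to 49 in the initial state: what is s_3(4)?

Answer: s_3(4) = 14
Key observation: This trace re-runs the system from the modified initial state.

Derivation:
t=0: [49, 49, 4, 59, 13, 37]
t=1: [31, 17, 30, 29, 46, 33]
t=2: [38, 32, 33, 20, 25, 24]
t=3: [27, 39, 42, 31, 27, 24]
t=4: [27, 20, 31, 14, 18, 14]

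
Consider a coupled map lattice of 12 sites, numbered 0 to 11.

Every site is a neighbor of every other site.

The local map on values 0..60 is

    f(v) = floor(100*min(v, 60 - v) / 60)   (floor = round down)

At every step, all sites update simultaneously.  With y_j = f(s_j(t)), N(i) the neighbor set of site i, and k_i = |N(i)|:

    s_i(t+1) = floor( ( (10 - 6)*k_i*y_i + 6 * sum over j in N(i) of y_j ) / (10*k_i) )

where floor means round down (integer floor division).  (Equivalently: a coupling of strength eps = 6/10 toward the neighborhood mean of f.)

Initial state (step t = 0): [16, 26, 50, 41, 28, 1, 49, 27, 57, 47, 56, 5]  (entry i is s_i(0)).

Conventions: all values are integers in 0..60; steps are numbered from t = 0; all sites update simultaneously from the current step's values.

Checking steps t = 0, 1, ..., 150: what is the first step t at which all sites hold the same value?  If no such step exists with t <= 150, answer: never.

Simulating step by step:
t=0: [16, 26, 50, 41, 28, 1, 49, 27, 57, 47, 56, 5]  (not all equal)
t=1: [23, 29, 20, 25, 30, 14, 20, 30, 16, 21, 16, 17]  (not all equal)
t=2: [36, 40, 34, 37, 40, 31, 34, 40, 32, 35, 32, 33]  (not all equal)
t=3: [40, 38, 41, 39, 38, 43, 41, 38, 42, 40, 42, 42]  (not all equal)
t=4: [32, 33, 31, 33, 33, 30, 31, 33, 31, 32, 31, 31]  (not all equal)
t=5: [46, 46, 47, 46, 46, 47, 47, 46, 47, 46, 47, 47]  (not all equal)
t=6: [22, 22, 21, 22, 22, 21, 21, 22, 21, 22, 21, 21]  (not all equal)
t=7: [35, 35, 35, 35, 35, 35, 35, 35, 35, 35, 35, 35]  (all equal)

Answer: 7
Key observation: Synchronization is absorbing here: once all sites are equal they stay equal, and step 7 is the first all-equal step.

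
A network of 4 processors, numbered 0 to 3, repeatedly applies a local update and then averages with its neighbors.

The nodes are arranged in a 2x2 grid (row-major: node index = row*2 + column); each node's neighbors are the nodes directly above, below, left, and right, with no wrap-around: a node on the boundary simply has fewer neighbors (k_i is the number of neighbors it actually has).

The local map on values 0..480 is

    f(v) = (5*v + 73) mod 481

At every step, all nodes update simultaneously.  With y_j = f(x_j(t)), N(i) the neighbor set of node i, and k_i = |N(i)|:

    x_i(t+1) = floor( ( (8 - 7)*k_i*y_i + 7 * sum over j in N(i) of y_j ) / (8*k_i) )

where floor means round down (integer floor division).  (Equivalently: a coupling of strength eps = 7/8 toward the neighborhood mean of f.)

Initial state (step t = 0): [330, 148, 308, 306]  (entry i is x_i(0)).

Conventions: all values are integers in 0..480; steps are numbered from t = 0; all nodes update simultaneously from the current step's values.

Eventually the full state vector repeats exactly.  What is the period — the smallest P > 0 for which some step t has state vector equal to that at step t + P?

Answer: 4
Key observation: The state at step 99, [363, 339, 339, 363], reappears at step 103 — and no state repeats earlier — so the cycle the system enters has period 4.

Derivation:
t=0: [330, 148, 308, 306]
t=1: [254, 234, 213, 239]
t=2: [247, 335, 322, 238]
t=3: [281, 321, 313, 276]
t=4: [192, 49, 44, 189]
t=5: [276, 95, 92, 274]
t=6: [53, 12, 10, 52]
t=7: [154, 310, 308, 153]
t=8: [198, 337, 335, 197]
t=9: [283, 125, 124, 283]
t=10: [193, 66, 65, 193]
t=11: [359, 116, 116, 359]
t=12: [203, 393, 393, 203]
t=13: [115, 124, 124, 115]
t=14: [206, 172, 172, 206]
t=15: [413, 179, 179, 413]
t=16: [32, 188, 188, 32]
t=17: [73, 210, 210, 73]
t=18: [195, 403, 403, 195]
t=19: [154, 95, 95, 154]
t=20: [103, 325, 325, 103]
t=21: [236, 125, 125, 236]
t=22: [226, 281, 281, 226]
t=23: [60, 215, 215, 60]
t=24: [209, 349, 349, 209]
t=25: [347, 183, 183, 347]
t=26: [68, 322, 322, 68]
t=27: [261, 391, 391, 261]
t=28: [143, 377, 377, 143]
t=29: [68, 272, 272, 68]
t=30: [463, 420, 420, 463]
t=31: [275, 437, 437, 275]
t=32: [292, 46, 46, 292]
t=33: [276, 116, 116, 276]
t=34: [151, 30, 30, 151]
t=35: [238, 331, 331, 238]
t=36: [287, 299, 299, 287]
t=37: [117, 72, 72, 117]
t=38: [401, 209, 209, 401]
t=39: [155, 154, 154, 155]
t=40: [362, 366, 366, 362]
t=41: [457, 442, 442, 457]
t=42: [368, 424, 424, 368]
t=43: [294, 444, 444, 294]
t=44: [335, 133, 133, 335]
t=45: [263, 299, 299, 263]
t=46: [162, 388, 388, 162]
t=47: [128, 362, 362, 128]
t=48: [414, 258, 258, 414]
t=49: [378, 241, 241, 378]
t=50: [281, 73, 73, 281]
t=51: [387, 85, 85, 387]
t=52: [25, 75, 75, 25]
t=53: [416, 229, 229, 416]
t=54: [252, 232, 232, 252]
t=55: [283, 358, 358, 283]
t=56: [373, 91, 91, 373]
t=57: [42, 18, 18, 42]
t=58: [178, 268, 268, 178]
t=59: [394, 57, 57, 394]
t=60: [328, 148, 148, 328]
t=61: [324, 277, 277, 324]
t=62: [44, 220, 220, 44]
t=63: [221, 282, 282, 221]
t=64: [62, 194, 194, 62]
t=65: [118, 345, 345, 118]
t=66: [333, 203, 203, 333]
t=67: [147, 273, 273, 147]
t=68: [457, 345, 345, 457]
t=69: [364, 424, 424, 364]
t=70: [291, 427, 427, 291]
t=71: [259, 109, 109, 259]
t=72: [170, 372, 372, 170]
t=73: [63, 387, 387, 63]
t=74: [122, 350, 350, 122]
t=75: [357, 224, 224, 357]
t=76: [254, 392, 392, 254]
t=77: [143, 347, 347, 143]
t=78: [357, 314, 314, 357]
t=79: [226, 388, 388, 226]
t=80: [108, 222, 222, 108]
t=81: [209, 143, 143, 209]
t=82: [288, 174, 174, 288]
t=83: [413, 119, 119, 413]
t=84: [190, 210, 210, 190]
t=85: [148, 73, 73, 148]
t=86: [424, 345, 345, 424]
t=87: [344, 279, 279, 344]
t=88: [65, 309, 309, 65]
t=89: [202, 370, 370, 202]
t=90: [435, 165, 165, 435]
t=91: [405, 335, 335, 405]
t=92: [288, 190, 190, 288]
t=93: [62, 68, 68, 62]
t=94: [409, 386, 386, 409]
t=95: [93, 179, 179, 93]
t=96: [12, 50, 50, 12]
t=97: [299, 156, 156, 299]
t=98: [341, 155, 155, 341]
t=99: [363, 339, 339, 363]
t=100: [340, 430, 430, 340]
t=101: [302, 326, 326, 302]
t=102: [245, 155, 155, 245]
t=103: [363, 339, 339, 363]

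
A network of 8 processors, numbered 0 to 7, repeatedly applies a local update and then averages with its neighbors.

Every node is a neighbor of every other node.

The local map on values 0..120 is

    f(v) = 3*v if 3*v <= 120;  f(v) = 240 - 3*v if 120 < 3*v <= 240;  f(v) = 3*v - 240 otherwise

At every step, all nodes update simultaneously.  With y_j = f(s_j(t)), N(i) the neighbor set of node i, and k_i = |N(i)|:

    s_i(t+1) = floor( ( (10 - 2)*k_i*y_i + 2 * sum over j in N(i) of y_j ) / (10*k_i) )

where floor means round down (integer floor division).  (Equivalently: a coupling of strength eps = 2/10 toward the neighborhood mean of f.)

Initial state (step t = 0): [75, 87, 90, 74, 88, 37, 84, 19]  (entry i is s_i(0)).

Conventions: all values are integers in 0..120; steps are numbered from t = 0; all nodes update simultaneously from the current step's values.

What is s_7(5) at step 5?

Answer: s_7(5) = 101

Derivation:
t=0: [75, 87, 90, 74, 88, 37, 84, 19]
t=1: [19, 24, 31, 22, 26, 93, 17, 52]
t=2: [59, 70, 87, 66, 75, 45, 54, 80]
t=3: [58, 33, 26, 42, 21, 91, 70, 10]
t=4: [65, 91, 74, 102, 63, 40, 37, 37]
t=5: [50, 41, 29, 66, 55, 108, 101, 101]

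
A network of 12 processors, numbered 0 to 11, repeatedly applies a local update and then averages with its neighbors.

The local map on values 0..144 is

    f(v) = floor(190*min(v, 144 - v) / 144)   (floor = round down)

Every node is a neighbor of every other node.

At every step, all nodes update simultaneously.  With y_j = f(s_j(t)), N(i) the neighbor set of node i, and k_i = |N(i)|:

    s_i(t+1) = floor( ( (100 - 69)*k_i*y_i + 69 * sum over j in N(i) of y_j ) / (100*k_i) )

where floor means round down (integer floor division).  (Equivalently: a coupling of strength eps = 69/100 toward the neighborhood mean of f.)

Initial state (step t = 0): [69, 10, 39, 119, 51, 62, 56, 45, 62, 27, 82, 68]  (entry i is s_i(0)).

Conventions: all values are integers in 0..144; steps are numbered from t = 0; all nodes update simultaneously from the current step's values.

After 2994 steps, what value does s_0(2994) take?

Simulating step by step:
t=0: [69, 10, 39, 119, 51, 62, 56, 45, 62, 27, 82, 68]
t=1: [69, 50, 59, 55, 63, 67, 65, 61, 67, 55, 67, 69]
t=2: [83, 77, 80, 79, 81, 83, 82, 81, 83, 79, 83, 83]
t=3: [81, 83, 82, 83, 82, 81, 82, 82, 81, 83, 81, 81]
t=4: [81, 81, 81, 81, 81, 81, 81, 81, 81, 81, 81, 81]
t=5: [83, 83, 83, 83, 83, 83, 83, 83, 83, 83, 83, 83]
t=6: [80, 80, 80, 80, 80, 80, 80, 80, 80, 80, 80, 80]
t=7: [84, 84, 84, 84, 84, 84, 84, 84, 84, 84, 84, 84]
t=8: [79, 79, 79, 79, 79, 79, 79, 79, 79, 79, 79, 79]
t=9: [85, 85, 85, 85, 85, 85, 85, 85, 85, 85, 85, 85]
t=10: [77, 77, 77, 77, 77, 77, 77, 77, 77, 77, 77, 77]
t=11: [88, 88, 88, 88, 88, 88, 88, 88, 88, 88, 88, 88]
t=12: [73, 73, 73, 73, 73, 73, 73, 73, 73, 73, 73, 73]
t=13: [93, 93, 93, 93, 93, 93, 93, 93, 93, 93, 93, 93]
t=14: [67, 67, 67, 67, 67, 67, 67, 67, 67, 67, 67, 67]
t=15: [88, 88, 88, 88, 88, 88, 88, 88, 88, 88, 88, 88]

Answer: s_0(2994) = 67
Key observation: The state at step 11, [88, 88, 88, 88, 88, 88, 88, 88, 88, 88, 88, 88], reappears at step 15: the system is in a cycle of period 4 from step 11 on.  Therefore the state at step 2994 equals the state at step 11 + ((2994 - 11) mod 4) = 14, which is [67, 67, 67, 67, 67, 67, 67, 67, 67, 67, 67, 67].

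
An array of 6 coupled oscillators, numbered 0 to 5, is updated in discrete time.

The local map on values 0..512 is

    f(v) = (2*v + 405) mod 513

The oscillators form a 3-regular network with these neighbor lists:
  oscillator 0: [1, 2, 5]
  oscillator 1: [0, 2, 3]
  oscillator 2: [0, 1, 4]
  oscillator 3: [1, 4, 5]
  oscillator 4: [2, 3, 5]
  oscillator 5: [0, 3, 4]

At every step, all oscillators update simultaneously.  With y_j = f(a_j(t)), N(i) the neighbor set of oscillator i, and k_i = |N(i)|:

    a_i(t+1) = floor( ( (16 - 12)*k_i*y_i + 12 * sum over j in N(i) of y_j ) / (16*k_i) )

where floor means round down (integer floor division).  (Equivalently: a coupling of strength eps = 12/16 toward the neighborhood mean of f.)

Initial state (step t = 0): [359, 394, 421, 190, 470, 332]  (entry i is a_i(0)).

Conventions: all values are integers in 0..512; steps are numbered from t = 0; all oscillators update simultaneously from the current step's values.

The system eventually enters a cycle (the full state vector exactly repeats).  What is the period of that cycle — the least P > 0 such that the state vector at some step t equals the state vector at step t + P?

Answer: 8
Key observation: The state at step 33, [95, 95, 95, 119, 119, 119], reappears at step 41 — and no state repeats earlier — so the cycle the system enters has period 8.

Derivation:
t=0: [359, 394, 421, 190, 470, 332]
t=1: [132, 189, 201, 200, 213, 182]
t=2: [244, 253, 259, 284, 290, 255]
t=3: [397, 412, 415, 433, 436, 428]
t=4: [205, 207, 209, 233, 235, 226]
t=5: [315, 319, 320, 342, 343, 341]
t=6: [26, 27, 27, 51, 52, 49]
t=7: [469, 470, 471, 494, 494, 494]
t=8: [331, 331, 331, 355, 355, 354]
t=9: [52, 53, 53, 76, 76, 76]
t=10: [393, 393, 393, 160, 160, 160]
t=11: [176, 176, 176, 200, 200, 200]
t=12: [256, 256, 256, 280, 280, 280]
t=13: [416, 416, 416, 440, 440, 440]
t=14: [223, 223, 223, 247, 247, 247]
t=15: [350, 350, 350, 374, 374, 374]
t=16: [91, 91, 91, 115, 115, 115]
t=17: [86, 86, 86, 110, 110, 110]
t=18: [76, 76, 76, 100, 100, 100]
t=19: [56, 56, 56, 80, 80, 80]
t=20: [16, 16, 16, 40, 40, 40]
t=21: [449, 449, 449, 473, 473, 473]
t=22: [289, 289, 289, 313, 313, 313]
t=23: [353, 353, 353, 121, 121, 121]
t=24: [97, 97, 97, 121, 121, 121]
t=25: [98, 98, 98, 122, 122, 122]
t=26: [100, 100, 100, 124, 124, 124]
t=27: [104, 104, 104, 128, 128, 128]
t=28: [112, 112, 112, 136, 136, 136]
t=29: [128, 128, 128, 152, 152, 152]
t=30: [160, 160, 160, 184, 184, 184]
t=31: [224, 224, 224, 248, 248, 248]
t=32: [352, 352, 352, 376, 376, 376]
t=33: [95, 95, 95, 119, 119, 119]
t=34: [94, 94, 94, 118, 118, 118]
t=35: [92, 92, 92, 116, 116, 116]
t=36: [88, 88, 88, 112, 112, 112]
t=37: [80, 80, 80, 104, 104, 104]
t=38: [64, 64, 64, 88, 88, 88]
t=39: [32, 32, 32, 56, 56, 56]
t=40: [352, 352, 352, 120, 120, 120]
t=41: [95, 95, 95, 119, 119, 119]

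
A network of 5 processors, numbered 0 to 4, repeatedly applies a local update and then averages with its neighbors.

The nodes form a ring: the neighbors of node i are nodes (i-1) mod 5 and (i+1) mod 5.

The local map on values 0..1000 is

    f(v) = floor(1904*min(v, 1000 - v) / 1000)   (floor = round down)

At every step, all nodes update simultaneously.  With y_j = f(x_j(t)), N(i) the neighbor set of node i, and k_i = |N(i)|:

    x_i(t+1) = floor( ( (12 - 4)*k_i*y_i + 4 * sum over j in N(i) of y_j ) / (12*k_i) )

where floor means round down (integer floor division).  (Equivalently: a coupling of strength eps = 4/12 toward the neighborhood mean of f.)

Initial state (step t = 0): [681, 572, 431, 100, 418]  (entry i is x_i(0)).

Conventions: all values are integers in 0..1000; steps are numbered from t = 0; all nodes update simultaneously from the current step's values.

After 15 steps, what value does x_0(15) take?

Simulating step by step:
t=0: [681, 572, 431, 100, 418]
t=1: [672, 780, 714, 395, 662]
t=2: [592, 473, 557, 699, 658]
t=3: [775, 869, 807, 631, 658]
t=4: [435, 298, 403, 637, 622]
t=5: [766, 643, 721, 708, 732]
t=6: [494, 615, 559, 543, 506]
t=7: [905, 785, 826, 876, 928]
t=8: [211, 357, 328, 235, 160]
t=9: [431, 623, 603, 452, 344]
t=10: [775, 740, 766, 808, 716]
t=11: [457, 475, 440, 407, 492]
t=12: [886, 887, 837, 811, 898]
t=13: [212, 231, 302, 323, 225]
t=14: [413, 455, 558, 576, 454]
t=15: [812, 848, 839, 822, 841]

Answer: x_0(15) = 812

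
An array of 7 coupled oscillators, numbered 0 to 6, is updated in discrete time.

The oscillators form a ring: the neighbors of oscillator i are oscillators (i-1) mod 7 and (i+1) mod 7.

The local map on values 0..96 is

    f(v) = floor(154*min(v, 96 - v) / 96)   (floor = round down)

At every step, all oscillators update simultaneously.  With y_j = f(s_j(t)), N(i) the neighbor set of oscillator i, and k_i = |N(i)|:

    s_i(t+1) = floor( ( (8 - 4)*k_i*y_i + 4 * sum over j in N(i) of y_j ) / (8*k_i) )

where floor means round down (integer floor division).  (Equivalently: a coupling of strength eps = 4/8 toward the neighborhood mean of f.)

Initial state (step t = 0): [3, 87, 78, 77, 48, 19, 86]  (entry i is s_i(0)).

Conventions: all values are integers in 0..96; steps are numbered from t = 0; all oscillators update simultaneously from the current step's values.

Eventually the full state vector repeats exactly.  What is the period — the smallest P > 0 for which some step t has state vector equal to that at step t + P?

Answer: 7
Key observation: The state at step 45, [57, 57, 57, 57, 57, 57, 57], reappears at step 52 — and no state repeats earlier — so the cycle the system enters has period 7.

Derivation:
t=0: [3, 87, 78, 77, 48, 19, 86]
t=1: [9, 15, 25, 41, 53, 38, 16]
t=2: [19, 25, 42, 59, 65, 53, 31]
t=3: [37, 44, 58, 58, 56, 58, 49]
t=4: [65, 64, 62, 61, 62, 64, 67]
t=5: [48, 51, 53, 55, 53, 50, 48]
t=6: [75, 72, 68, 66, 68, 72, 76]
t=7: [34, 38, 43, 46, 43, 38, 33]
t=8: [55, 60, 67, 70, 67, 60, 54]
t=9: [63, 56, 47, 43, 47, 56, 64]
t=10: [54, 63, 70, 71, 70, 63, 54]
t=11: [63, 53, 43, 40, 43, 53, 63]
t=12: [56, 64, 67, 66, 67, 64, 56]
t=13: [60, 53, 47, 47, 47, 53, 60]
t=14: [59, 67, 73, 75, 73, 67, 59]
t=15: [55, 46, 37, 34, 37, 46, 55]
t=16: [67, 67, 61, 56, 61, 67, 67]
t=17: [46, 48, 55, 60, 55, 48, 46]
t=18: [74, 73, 66, 61, 66, 73, 74]
t=19: [35, 38, 47, 52, 47, 38, 35]
t=20: [57, 62, 70, 72, 70, 62, 57]
t=21: [60, 52, 43, 39, 43, 52, 60]
t=22: [60, 66, 67, 65, 67, 66, 60]
t=23: [54, 49, 47, 47, 47, 49, 54]
t=24: [69, 73, 75, 75, 75, 73, 69]
t=25: [41, 37, 33, 33, 33, 37, 41]
t=26: [63, 58, 53, 52, 53, 58, 63]
t=27: [54, 60, 66, 69, 66, 60, 54]
t=28: [64, 57, 49, 45, 49, 57, 64]
t=29: [53, 62, 71, 73, 71, 62, 53]
t=30: [64, 54, 42, 38, 42, 54, 64]
t=31: [55, 63, 65, 63, 65, 63, 55]
t=32: [61, 54, 50, 50, 50, 54, 61]
t=33: [58, 65, 71, 73, 71, 65, 58]
t=34: [57, 49, 41, 38, 41, 49, 57]
t=35: [65, 69, 66, 62, 66, 69, 65]
t=36: [47, 45, 48, 51, 48, 45, 47]
t=37: [74, 74, 74, 74, 74, 74, 74]
t=38: [35, 35, 35, 35, 35, 35, 35]
t=39: [56, 56, 56, 56, 56, 56, 56]
t=40: [64, 64, 64, 64, 64, 64, 64]
t=41: [51, 51, 51, 51, 51, 51, 51]
t=42: [72, 72, 72, 72, 72, 72, 72]
t=43: [38, 38, 38, 38, 38, 38, 38]
t=44: [60, 60, 60, 60, 60, 60, 60]
t=45: [57, 57, 57, 57, 57, 57, 57]
t=46: [62, 62, 62, 62, 62, 62, 62]
t=47: [54, 54, 54, 54, 54, 54, 54]
t=48: [67, 67, 67, 67, 67, 67, 67]
t=49: [46, 46, 46, 46, 46, 46, 46]
t=50: [73, 73, 73, 73, 73, 73, 73]
t=51: [36, 36, 36, 36, 36, 36, 36]
t=52: [57, 57, 57, 57, 57, 57, 57]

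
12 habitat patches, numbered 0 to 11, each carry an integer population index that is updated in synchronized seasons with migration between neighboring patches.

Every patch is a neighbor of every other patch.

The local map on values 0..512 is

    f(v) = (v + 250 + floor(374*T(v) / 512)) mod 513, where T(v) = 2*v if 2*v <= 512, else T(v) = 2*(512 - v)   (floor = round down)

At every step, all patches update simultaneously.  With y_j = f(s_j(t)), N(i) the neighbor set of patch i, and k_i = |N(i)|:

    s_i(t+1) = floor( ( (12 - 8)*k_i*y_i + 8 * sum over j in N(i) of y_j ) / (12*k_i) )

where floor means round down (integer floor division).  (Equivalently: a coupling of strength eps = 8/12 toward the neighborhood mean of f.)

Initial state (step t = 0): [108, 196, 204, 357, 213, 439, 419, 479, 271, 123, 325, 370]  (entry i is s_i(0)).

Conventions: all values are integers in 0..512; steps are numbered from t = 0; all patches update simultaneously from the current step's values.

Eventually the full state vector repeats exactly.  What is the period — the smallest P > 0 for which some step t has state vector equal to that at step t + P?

Answer: 2
Key observation: The state at step 5, [332, 332, 332, 332, 332, 332, 332, 332, 332, 332, 332, 332], reappears at step 7 — and no state repeats earlier — so the cycle the system enters has period 2.

Derivation:
t=0: [108, 196, 204, 357, 213, 439, 419, 479, 271, 123, 325, 370]
t=1: [177, 237, 242, 264, 248, 254, 256, 249, 275, 187, 268, 262]
t=2: [282, 323, 326, 334, 330, 334, 335, 331, 333, 289, 334, 335]
t=3: [340, 335, 334, 334, 334, 334, 333, 334, 334, 339, 334, 333]
t=4: [329, 330, 330, 330, 330, 330, 330, 330, 330, 329, 330, 330]
t=5: [332, 332, 332, 332, 332, 332, 332, 332, 332, 332, 332, 332]
t=6: [331, 331, 331, 331, 331, 331, 331, 331, 331, 331, 331, 331]
t=7: [332, 332, 332, 332, 332, 332, 332, 332, 332, 332, 332, 332]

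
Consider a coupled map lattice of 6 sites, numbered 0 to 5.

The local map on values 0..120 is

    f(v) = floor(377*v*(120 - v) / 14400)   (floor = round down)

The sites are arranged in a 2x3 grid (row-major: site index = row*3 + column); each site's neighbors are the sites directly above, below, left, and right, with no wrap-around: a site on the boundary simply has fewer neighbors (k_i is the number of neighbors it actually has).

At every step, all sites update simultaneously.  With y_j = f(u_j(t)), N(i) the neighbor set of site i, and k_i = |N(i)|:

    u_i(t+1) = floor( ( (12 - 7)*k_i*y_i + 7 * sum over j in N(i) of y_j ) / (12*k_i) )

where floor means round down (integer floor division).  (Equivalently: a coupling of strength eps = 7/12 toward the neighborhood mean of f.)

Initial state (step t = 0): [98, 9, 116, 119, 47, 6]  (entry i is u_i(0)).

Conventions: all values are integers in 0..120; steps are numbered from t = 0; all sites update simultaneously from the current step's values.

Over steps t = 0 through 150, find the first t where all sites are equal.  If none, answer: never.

Answer: 19
Key observation: Synchronization is absorbing here: once all sites are equal they stay equal, and step 19 is the first all-equal step.

Derivation:
t=0: [98, 9, 116, 119, 47, 6]  (not all equal)
t=1: [31, 41, 17, 43, 46, 36]  (not all equal)
t=2: [79, 75, 66, 82, 85, 72]  (not all equal)
t=3: [84, 86, 90, 80, 82, 87]  (not all equal)
t=4: [79, 76, 73, 81, 79, 75]  (not all equal)
t=5: [84, 86, 88, 83, 84, 87]  (not all equal)
t=6: [78, 76, 74, 79, 77, 75]  (not all equal)
t=7: [85, 86, 88, 84, 86, 87]  (not all equal)
t=8: [77, 75, 74, 77, 76, 74]  (not all equal)
t=9: [86, 87, 88, 86, 87, 88]  (not all equal)
t=10: [75, 74, 73, 75, 74, 73]  (not all equal)
t=11: [88, 88, 89, 88, 88, 89]  (not all equal)
t=12: [73, 72, 72, 73, 72, 72]  (not all equal)
t=13: [89, 89, 90, 89, 89, 90]  (not all equal)
t=14: [72, 71, 70, 72, 71, 70]  (not all equal)
t=15: [90, 90, 91, 90, 90, 91]  (not all equal)
t=16: [70, 69, 69, 70, 69, 69]  (not all equal)
t=17: [91, 91, 92, 91, 91, 92]  (not all equal)
t=18: [69, 68, 67, 69, 68, 67]  (not all equal)
t=19: [92, 92, 92, 92, 92, 92]  (all equal)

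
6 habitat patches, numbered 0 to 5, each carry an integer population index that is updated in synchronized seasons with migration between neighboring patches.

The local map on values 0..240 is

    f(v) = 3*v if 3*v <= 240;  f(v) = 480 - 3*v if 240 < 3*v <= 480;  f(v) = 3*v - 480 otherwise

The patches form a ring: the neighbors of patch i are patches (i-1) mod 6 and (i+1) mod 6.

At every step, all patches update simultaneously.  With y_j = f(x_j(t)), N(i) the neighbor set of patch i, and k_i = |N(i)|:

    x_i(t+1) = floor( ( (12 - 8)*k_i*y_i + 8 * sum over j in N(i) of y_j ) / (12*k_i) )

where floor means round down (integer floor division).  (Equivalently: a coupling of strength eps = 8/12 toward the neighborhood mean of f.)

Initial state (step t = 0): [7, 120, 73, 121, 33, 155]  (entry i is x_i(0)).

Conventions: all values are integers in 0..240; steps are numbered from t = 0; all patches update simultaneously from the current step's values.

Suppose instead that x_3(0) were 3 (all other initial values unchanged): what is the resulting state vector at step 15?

Simulating step by step:
t=0: [7, 120, 73, 3, 33, 155]
t=1: [52, 120, 116, 109, 41, 45]
t=2: [137, 136, 135, 136, 137, 138]
t=3: [69, 72, 73, 72, 69, 68]
t=4: [209, 214, 217, 214, 209, 206]
t=5: [149, 160, 165, 160, 149, 144]
t=6: [27, 16, 5, 16, 27, 38]
t=7: [81, 48, 37, 48, 81, 92]
t=8: [195, 164, 133, 164, 195, 226]
t=9: [105, 66, 35, 66, 105, 136]
t=10: [145, 156, 167, 156, 145, 134]
t=11: [45, 26, 15, 26, 45, 56]
t=12: [127, 86, 67, 86, 127, 146]
t=13: [121, 174, 215, 174, 121, 80]
t=14: [133, 108, 83, 108, 133, 158]
t=15: [81, 156, 181, 156, 81, 56]

Answer: [81, 156, 181, 156, 81, 56]
Key observation: This trace re-runs the system from the modified initial state.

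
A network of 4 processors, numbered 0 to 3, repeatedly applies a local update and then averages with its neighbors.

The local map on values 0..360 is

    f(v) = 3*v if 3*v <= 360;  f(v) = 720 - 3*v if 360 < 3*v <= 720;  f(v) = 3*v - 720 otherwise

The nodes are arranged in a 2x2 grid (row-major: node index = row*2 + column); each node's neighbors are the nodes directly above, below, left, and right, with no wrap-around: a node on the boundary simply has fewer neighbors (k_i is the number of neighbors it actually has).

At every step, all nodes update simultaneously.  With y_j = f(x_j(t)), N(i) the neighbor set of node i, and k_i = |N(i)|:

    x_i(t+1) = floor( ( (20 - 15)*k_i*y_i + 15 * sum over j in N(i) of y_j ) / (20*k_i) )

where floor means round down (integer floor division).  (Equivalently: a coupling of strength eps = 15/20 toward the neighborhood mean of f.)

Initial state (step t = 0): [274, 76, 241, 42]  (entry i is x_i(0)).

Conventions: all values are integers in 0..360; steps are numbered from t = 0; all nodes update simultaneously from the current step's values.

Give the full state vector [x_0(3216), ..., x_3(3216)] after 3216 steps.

Simulating step by step:
t=0: [274, 76, 241, 42]
t=1: [112, 142, 86, 118]
t=2: [291, 332, 323, 295]
t=3: [235, 188, 181, 238]
t=4: [128, 46, 52, 126]
t=5: [194, 288, 293, 195]
t=6: [148, 138, 142, 147]
t=7: [294, 284, 281, 294]
t=8: [136, 154, 152, 136]
t=9: [273, 298, 300, 273]
t=10: [157, 117, 119, 157]
t=11: [327, 274, 276, 327]
t=12: [144, 221, 222, 144]
t=13: [113, 230, 229, 113]
t=14: [108, 261, 262, 108]
t=15: [129, 258, 259, 129]
t=16: [124, 263, 264, 124]
t=17: [139, 278, 279, 139]
t=18: [162, 255, 256, 162]
t=19: [93, 186, 187, 93]
t=20: [190, 249, 249, 190]
t=21: [57, 119, 119, 57]
t=22: [310, 217, 217, 310]
t=23: [104, 174, 174, 104]
t=24: [226, 283, 283, 226]
t=25: [107, 63, 63, 107]
t=26: [222, 288, 288, 222]
t=27: [121, 76, 76, 121]
t=28: [260, 324, 324, 260]
t=29: [204, 108, 108, 204]
t=30: [270, 162, 162, 270]
t=31: [198, 126, 126, 198]
t=32: [288, 180, 180, 288]
t=33: [171, 153, 153, 171]
t=34: [247, 220, 220, 247]
t=35: [50, 30, 30, 50]
t=36: [105, 135, 135, 105]
t=37: [315, 315, 315, 315]
t=38: [225, 225, 225, 225]
t=39: [45, 45, 45, 45]
t=40: [135, 135, 135, 135]
t=41: [315, 315, 315, 315]

Answer: [135, 135, 135, 135]
Key observation: The state at step 37, [315, 315, 315, 315], reappears at step 41: the system is in a cycle of period 4 from step 37 on.  Therefore the state at step 3216 equals the state at step 37 + ((3216 - 37) mod 4) = 40, which is [135, 135, 135, 135].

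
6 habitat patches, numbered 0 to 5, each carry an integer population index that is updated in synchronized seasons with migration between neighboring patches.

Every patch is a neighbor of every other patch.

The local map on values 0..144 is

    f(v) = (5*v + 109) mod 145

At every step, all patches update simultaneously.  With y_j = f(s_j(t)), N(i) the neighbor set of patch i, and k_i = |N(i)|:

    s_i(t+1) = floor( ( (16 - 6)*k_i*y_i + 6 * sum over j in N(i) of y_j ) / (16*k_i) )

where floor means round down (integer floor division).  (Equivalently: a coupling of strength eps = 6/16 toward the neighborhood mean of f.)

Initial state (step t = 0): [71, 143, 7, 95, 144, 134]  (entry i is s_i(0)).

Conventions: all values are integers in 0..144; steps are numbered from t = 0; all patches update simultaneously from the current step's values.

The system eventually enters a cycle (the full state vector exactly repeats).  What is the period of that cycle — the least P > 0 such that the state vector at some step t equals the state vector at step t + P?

Simulating step by step:
t=0: [71, 143, 7, 95, 144, 134]
t=1: [48, 87, 111, 34, 89, 62]
t=2: [80, 107, 93, 121, 113, 118]
t=3: [87, 82, 123, 120, 98, 112]
t=4: [103, 89, 122, 114, 53, 92]
t=5: [70, 111, 122, 100, 92, 120]
t=6: [53, 86, 116, 56, 114, 111]
t=7: [89, 100, 103, 97, 97, 89]
t=8: [90, 41, 49, 33, 33, 90]
t=9: [112, 57, 79, 115, 115, 112]
t=10: [90, 99, 79, 99, 99, 90]
t=11: [97, 42, 67, 42, 42, 97]
t=12: [17, 25, 14, 25, 25, 17]
t=13: [56, 78, 48, 78, 78, 56]
t=14: [88, 68, 66, 68, 68, 88]
t=15: [83, 28, 22, 28, 28, 83]
t=16: [91, 99, 83, 99, 99, 91]
t=17: [102, 44, 80, 44, 44, 102]
t=18: [41, 41, 60, 41, 41, 41]
t=19: [31, 31, 83, 31, 31, 31]
t=20: [116, 116, 100, 116, 116, 116]
t=21: [103, 103, 59, 103, 103, 103]
t=22: [49, 49, 87, 49, 49, 49]
t=23: [67, 67, 92, 67, 67, 67]
t=24: [18, 18, 87, 18, 18, 18]
t=25: [58, 58, 88, 58, 58, 58]
t=26: [109, 109, 112, 109, 109, 109]
t=27: [75, 75, 83, 75, 75, 75]
t=28: [52, 52, 74, 52, 52, 52]
t=29: [76, 76, 57, 76, 76, 76]
t=30: [57, 57, 85, 57, 57, 57]
t=31: [103, 103, 100, 103, 103, 103]
t=32: [42, 42, 34, 42, 42, 42]
t=33: [36, 36, 94, 36, 36, 36]
t=34: [144, 144, 144, 144, 144, 144]
t=35: [104, 104, 104, 104, 104, 104]
t=36: [49, 49, 49, 49, 49, 49]
t=37: [64, 64, 64, 64, 64, 64]
t=38: [139, 139, 139, 139, 139, 139]
t=39: [79, 79, 79, 79, 79, 79]
t=40: [69, 69, 69, 69, 69, 69]
t=41: [19, 19, 19, 19, 19, 19]
t=42: [59, 59, 59, 59, 59, 59]
t=43: [114, 114, 114, 114, 114, 114]
t=44: [99, 99, 99, 99, 99, 99]
t=45: [24, 24, 24, 24, 24, 24]
t=46: [84, 84, 84, 84, 84, 84]
t=47: [94, 94, 94, 94, 94, 94]
t=48: [144, 144, 144, 144, 144, 144]

Answer: 14
Key observation: The state at step 34, [144, 144, 144, 144, 144, 144], reappears at step 48 — and no state repeats earlier — so the cycle the system enters has period 14.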